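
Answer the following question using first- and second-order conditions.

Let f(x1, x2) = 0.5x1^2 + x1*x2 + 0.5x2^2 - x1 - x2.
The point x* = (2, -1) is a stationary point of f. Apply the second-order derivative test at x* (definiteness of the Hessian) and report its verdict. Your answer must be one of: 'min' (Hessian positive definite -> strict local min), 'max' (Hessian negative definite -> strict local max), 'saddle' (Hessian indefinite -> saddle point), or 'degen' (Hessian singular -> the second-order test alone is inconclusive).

Compute the Hessian H = grad^2 f:
  H = [[1, 1], [1, 1]]
Verify stationarity: grad f(x*) = H x* + g = (0, 0).
Eigenvalues of H: 0, 2.
H has a zero eigenvalue (singular; positive semidefinite but not definite), so H is neither positive definite, negative definite, nor indefinite. The second-order test alone is inconclusive -> degen.
(Indeed, f is constant along the null direction of H through x*, so x* is not a strict local extremum.)

degen


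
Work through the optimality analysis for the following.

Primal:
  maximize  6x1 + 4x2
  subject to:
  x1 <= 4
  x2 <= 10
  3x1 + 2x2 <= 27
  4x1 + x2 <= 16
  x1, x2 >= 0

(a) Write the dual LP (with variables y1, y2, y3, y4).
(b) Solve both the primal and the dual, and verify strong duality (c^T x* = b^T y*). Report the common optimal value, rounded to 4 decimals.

The standard primal-dual pair for 'max c^T x s.t. A x <= b, x >= 0' is:
  Dual:  min b^T y  s.t.  A^T y >= c,  y >= 0.

So the dual LP is:
  minimize  4y1 + 10y2 + 27y3 + 16y4
  subject to:
    y1 + 3y3 + 4y4 >= 6
    y2 + 2y3 + y4 >= 4
    y1, y2, y3, y4 >= 0

Solving the primal: x* = (1.5, 10).
  primal value c^T x* = 49.
Solving the dual: y* = (0, 2.5, 0, 1.5).
  dual value b^T y* = 49.
Strong duality: c^T x* = b^T y*. Confirmed.

49


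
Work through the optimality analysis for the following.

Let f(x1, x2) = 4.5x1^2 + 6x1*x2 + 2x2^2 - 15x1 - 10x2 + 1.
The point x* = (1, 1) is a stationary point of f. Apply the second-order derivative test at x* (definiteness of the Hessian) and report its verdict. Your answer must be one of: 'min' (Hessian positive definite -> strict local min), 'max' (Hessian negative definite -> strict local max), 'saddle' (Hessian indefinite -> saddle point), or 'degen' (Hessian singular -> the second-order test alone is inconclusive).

Compute the Hessian H = grad^2 f:
  H = [[9, 6], [6, 4]]
Verify stationarity: grad f(x*) = H x* + g = (0, 0).
Eigenvalues of H: 0, 13.
H has a zero eigenvalue (singular; positive semidefinite but not definite), so H is neither positive definite, negative definite, nor indefinite. The second-order test alone is inconclusive -> degen.
(Indeed, f is constant along the null direction of H through x*, so x* is not a strict local extremum.)

degen


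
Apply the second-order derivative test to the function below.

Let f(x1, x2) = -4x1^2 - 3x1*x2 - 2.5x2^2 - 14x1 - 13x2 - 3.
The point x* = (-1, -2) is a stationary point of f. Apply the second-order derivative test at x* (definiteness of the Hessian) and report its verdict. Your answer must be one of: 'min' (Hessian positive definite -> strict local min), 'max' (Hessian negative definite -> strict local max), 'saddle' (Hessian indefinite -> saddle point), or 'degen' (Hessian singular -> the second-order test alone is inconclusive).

Compute the Hessian H = grad^2 f:
  H = [[-8, -3], [-3, -5]]
Verify stationarity: grad f(x*) = H x* + g = (0, 0).
Eigenvalues of H: -9.8541, -3.1459.
Both eigenvalues < 0, so H is negative definite -> x* is a strict local max.

max


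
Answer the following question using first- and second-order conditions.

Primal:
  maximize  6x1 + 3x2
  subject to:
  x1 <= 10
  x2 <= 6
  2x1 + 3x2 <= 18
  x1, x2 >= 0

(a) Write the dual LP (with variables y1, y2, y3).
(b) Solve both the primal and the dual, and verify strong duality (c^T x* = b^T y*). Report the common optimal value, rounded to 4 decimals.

The standard primal-dual pair for 'max c^T x s.t. A x <= b, x >= 0' is:
  Dual:  min b^T y  s.t.  A^T y >= c,  y >= 0.

So the dual LP is:
  minimize  10y1 + 6y2 + 18y3
  subject to:
    y1 + 2y3 >= 6
    y2 + 3y3 >= 3
    y1, y2, y3 >= 0

Solving the primal: x* = (9, 0).
  primal value c^T x* = 54.
Solving the dual: y* = (0, 0, 3).
  dual value b^T y* = 54.
Strong duality: c^T x* = b^T y*. Confirmed.

54


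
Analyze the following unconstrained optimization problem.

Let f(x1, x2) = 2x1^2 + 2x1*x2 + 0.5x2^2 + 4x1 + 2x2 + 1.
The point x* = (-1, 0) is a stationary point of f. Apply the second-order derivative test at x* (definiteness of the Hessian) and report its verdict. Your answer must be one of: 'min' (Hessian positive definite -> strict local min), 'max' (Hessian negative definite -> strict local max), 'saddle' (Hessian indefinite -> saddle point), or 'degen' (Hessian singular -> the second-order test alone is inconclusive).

Compute the Hessian H = grad^2 f:
  H = [[4, 2], [2, 1]]
Verify stationarity: grad f(x*) = H x* + g = (0, 0).
Eigenvalues of H: 0, 5.
H has a zero eigenvalue (singular; positive semidefinite but not definite), so H is neither positive definite, negative definite, nor indefinite. The second-order test alone is inconclusive -> degen.
(Indeed, f is constant along the null direction of H through x*, so x* is not a strict local extremum.)

degen


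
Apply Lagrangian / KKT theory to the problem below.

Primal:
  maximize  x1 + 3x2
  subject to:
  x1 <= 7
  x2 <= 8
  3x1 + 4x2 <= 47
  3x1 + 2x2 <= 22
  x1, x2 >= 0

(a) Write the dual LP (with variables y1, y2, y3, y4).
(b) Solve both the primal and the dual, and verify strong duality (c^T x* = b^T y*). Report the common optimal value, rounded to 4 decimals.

The standard primal-dual pair for 'max c^T x s.t. A x <= b, x >= 0' is:
  Dual:  min b^T y  s.t.  A^T y >= c,  y >= 0.

So the dual LP is:
  minimize  7y1 + 8y2 + 47y3 + 22y4
  subject to:
    y1 + 3y3 + 3y4 >= 1
    y2 + 4y3 + 2y4 >= 3
    y1, y2, y3, y4 >= 0

Solving the primal: x* = (2, 8).
  primal value c^T x* = 26.
Solving the dual: y* = (0, 2.3333, 0, 0.3333).
  dual value b^T y* = 26.
Strong duality: c^T x* = b^T y*. Confirmed.

26


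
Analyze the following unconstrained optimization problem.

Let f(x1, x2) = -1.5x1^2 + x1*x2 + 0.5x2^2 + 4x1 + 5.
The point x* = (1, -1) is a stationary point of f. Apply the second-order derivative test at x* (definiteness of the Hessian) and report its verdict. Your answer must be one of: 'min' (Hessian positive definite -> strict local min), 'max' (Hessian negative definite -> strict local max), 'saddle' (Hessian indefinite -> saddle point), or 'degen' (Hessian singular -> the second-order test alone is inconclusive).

Compute the Hessian H = grad^2 f:
  H = [[-3, 1], [1, 1]]
Verify stationarity: grad f(x*) = H x* + g = (0, 0).
Eigenvalues of H: -3.2361, 1.2361.
Eigenvalues have mixed signs, so H is indefinite -> x* is a saddle point.

saddle


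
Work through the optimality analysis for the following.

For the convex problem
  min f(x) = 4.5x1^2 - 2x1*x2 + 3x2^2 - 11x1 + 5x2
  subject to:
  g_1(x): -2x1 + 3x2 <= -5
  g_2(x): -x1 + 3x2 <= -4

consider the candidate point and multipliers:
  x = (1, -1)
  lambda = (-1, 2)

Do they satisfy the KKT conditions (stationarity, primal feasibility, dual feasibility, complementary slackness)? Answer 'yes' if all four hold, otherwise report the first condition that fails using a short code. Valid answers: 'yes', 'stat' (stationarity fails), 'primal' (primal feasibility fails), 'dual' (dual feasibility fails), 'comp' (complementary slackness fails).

Gradient of f: grad f(x) = Q x + c = (0, -3)
Constraint values g_i(x) = a_i^T x - b_i:
  g_1((1, -1)) = 0
  g_2((1, -1)) = 0
Stationarity residual: grad f(x) + sum_i lambda_i a_i = (0, 0)
  -> stationarity OK
Primal feasibility (all g_i <= 0): OK
Dual feasibility (all lambda_i >= 0): FAILS
Complementary slackness (lambda_i * g_i(x) = 0 for all i): OK

Verdict: the first failing condition is dual_feasibility -> dual.

dual


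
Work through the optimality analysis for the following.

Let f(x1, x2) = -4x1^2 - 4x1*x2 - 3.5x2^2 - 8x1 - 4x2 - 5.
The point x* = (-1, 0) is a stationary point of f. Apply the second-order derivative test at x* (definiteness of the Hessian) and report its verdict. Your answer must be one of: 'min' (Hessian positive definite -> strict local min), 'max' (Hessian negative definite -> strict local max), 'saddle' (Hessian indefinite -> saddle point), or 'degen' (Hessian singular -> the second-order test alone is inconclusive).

Compute the Hessian H = grad^2 f:
  H = [[-8, -4], [-4, -7]]
Verify stationarity: grad f(x*) = H x* + g = (0, 0).
Eigenvalues of H: -11.5311, -3.4689.
Both eigenvalues < 0, so H is negative definite -> x* is a strict local max.

max


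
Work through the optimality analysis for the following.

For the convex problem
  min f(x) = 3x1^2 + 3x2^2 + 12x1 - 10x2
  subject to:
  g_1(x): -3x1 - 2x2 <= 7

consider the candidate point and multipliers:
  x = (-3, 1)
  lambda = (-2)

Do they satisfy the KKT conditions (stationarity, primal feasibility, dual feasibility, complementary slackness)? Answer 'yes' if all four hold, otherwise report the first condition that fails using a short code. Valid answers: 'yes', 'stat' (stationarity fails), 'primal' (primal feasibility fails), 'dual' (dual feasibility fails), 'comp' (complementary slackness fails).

Gradient of f: grad f(x) = Q x + c = (-6, -4)
Constraint values g_i(x) = a_i^T x - b_i:
  g_1((-3, 1)) = 0
Stationarity residual: grad f(x) + sum_i lambda_i a_i = (0, 0)
  -> stationarity OK
Primal feasibility (all g_i <= 0): OK
Dual feasibility (all lambda_i >= 0): FAILS
Complementary slackness (lambda_i * g_i(x) = 0 for all i): OK

Verdict: the first failing condition is dual_feasibility -> dual.

dual


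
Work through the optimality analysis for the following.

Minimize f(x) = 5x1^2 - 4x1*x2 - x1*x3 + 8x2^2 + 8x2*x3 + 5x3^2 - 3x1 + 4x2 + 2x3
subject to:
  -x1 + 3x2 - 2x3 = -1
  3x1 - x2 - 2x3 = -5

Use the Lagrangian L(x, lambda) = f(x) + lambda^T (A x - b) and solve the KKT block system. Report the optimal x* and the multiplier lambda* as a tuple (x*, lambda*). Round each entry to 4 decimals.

Form the Lagrangian:
  L(x, lambda) = (1/2) x^T Q x + c^T x + lambda^T (A x - b)
Stationarity (grad_x L = 0): Q x + c + A^T lambda = 0.
Primal feasibility: A x = b.

This gives the KKT block system:
  [ Q   A^T ] [ x     ]   [-c ]
  [ A    0  ] [ lambda ] = [ b ]

Solving the linear system:
  x*      = (-1.3571, -0.3571, 0.6429)
  lambda* = (-1.3482, 4.8125)
  f(x*)   = 13.3214

x* = (-1.3571, -0.3571, 0.6429), lambda* = (-1.3482, 4.8125)


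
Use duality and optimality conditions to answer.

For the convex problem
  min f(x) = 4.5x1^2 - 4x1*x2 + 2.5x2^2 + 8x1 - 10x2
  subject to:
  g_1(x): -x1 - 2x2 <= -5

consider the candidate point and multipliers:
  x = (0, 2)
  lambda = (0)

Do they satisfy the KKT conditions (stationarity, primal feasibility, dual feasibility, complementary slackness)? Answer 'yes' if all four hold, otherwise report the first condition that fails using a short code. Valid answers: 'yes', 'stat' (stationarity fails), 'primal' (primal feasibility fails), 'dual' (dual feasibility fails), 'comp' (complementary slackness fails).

Gradient of f: grad f(x) = Q x + c = (0, 0)
Constraint values g_i(x) = a_i^T x - b_i:
  g_1((0, 2)) = 1
Stationarity residual: grad f(x) + sum_i lambda_i a_i = (0, 0)
  -> stationarity OK
Primal feasibility (all g_i <= 0): FAILS
Dual feasibility (all lambda_i >= 0): OK
Complementary slackness (lambda_i * g_i(x) = 0 for all i): OK

Verdict: the first failing condition is primal_feasibility -> primal.

primal


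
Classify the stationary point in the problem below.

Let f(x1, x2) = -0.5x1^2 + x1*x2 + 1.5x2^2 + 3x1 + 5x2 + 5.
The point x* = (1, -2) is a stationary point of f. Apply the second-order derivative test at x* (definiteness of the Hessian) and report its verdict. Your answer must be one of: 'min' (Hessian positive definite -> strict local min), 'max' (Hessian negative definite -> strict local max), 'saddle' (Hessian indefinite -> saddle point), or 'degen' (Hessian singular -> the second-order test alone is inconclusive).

Compute the Hessian H = grad^2 f:
  H = [[-1, 1], [1, 3]]
Verify stationarity: grad f(x*) = H x* + g = (0, 0).
Eigenvalues of H: -1.2361, 3.2361.
Eigenvalues have mixed signs, so H is indefinite -> x* is a saddle point.

saddle


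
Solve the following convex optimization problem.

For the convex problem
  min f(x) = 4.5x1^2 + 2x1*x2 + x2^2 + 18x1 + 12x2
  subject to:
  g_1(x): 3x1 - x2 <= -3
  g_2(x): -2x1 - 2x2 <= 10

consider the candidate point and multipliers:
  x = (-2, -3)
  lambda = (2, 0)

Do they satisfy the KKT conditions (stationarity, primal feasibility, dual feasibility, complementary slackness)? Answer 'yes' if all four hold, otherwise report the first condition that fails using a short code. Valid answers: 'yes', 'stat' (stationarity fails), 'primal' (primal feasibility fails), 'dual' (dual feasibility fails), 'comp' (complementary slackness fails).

Gradient of f: grad f(x) = Q x + c = (-6, 2)
Constraint values g_i(x) = a_i^T x - b_i:
  g_1((-2, -3)) = 0
  g_2((-2, -3)) = 0
Stationarity residual: grad f(x) + sum_i lambda_i a_i = (0, 0)
  -> stationarity OK
Primal feasibility (all g_i <= 0): OK
Dual feasibility (all lambda_i >= 0): OK
Complementary slackness (lambda_i * g_i(x) = 0 for all i): OK

Verdict: yes, KKT holds.

yes


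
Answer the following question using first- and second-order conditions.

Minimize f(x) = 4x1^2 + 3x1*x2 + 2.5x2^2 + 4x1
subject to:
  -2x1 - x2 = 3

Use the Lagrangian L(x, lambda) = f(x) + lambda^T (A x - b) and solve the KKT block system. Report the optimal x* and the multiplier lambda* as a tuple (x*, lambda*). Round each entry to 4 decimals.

Form the Lagrangian:
  L(x, lambda) = (1/2) x^T Q x + c^T x + lambda^T (A x - b)
Stationarity (grad_x L = 0): Q x + c + A^T lambda = 0.
Primal feasibility: A x = b.

This gives the KKT block system:
  [ Q   A^T ] [ x     ]   [-c ]
  [ A    0  ] [ lambda ] = [ b ]

Solving the linear system:
  x*      = (-1.5625, 0.125)
  lambda* = (-4.0625)
  f(x*)   = 2.9688

x* = (-1.5625, 0.125), lambda* = (-4.0625)


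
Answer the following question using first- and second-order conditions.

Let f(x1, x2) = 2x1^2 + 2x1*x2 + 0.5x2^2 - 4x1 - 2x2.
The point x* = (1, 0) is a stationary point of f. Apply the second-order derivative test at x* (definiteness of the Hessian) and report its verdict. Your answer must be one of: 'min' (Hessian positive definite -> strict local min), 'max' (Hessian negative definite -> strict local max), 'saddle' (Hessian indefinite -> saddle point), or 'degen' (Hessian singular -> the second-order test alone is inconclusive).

Compute the Hessian H = grad^2 f:
  H = [[4, 2], [2, 1]]
Verify stationarity: grad f(x*) = H x* + g = (0, 0).
Eigenvalues of H: 0, 5.
H has a zero eigenvalue (singular; positive semidefinite but not definite), so H is neither positive definite, negative definite, nor indefinite. The second-order test alone is inconclusive -> degen.
(Indeed, f is constant along the null direction of H through x*, so x* is not a strict local extremum.)

degen


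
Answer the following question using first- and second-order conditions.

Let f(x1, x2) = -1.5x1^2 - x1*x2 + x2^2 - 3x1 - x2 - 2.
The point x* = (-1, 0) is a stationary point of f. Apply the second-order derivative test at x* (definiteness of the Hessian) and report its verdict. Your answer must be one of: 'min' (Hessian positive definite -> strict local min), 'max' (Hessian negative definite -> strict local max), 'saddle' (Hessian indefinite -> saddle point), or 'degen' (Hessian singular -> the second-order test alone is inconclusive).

Compute the Hessian H = grad^2 f:
  H = [[-3, -1], [-1, 2]]
Verify stationarity: grad f(x*) = H x* + g = (0, 0).
Eigenvalues of H: -3.1926, 2.1926.
Eigenvalues have mixed signs, so H is indefinite -> x* is a saddle point.

saddle


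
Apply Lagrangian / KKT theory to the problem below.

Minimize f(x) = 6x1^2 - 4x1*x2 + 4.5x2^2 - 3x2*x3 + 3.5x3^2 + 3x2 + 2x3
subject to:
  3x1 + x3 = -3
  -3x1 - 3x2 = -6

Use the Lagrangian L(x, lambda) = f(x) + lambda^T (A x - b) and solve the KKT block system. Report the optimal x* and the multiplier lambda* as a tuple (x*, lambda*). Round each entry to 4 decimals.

Form the Lagrangian:
  L(x, lambda) = (1/2) x^T Q x + c^T x + lambda^T (A x - b)
Stationarity (grad_x L = 0): Q x + c + A^T lambda = 0.
Primal feasibility: A x = b.

This gives the KKT block system:
  [ Q   A^T ] [ x     ]   [-c ]
  [ A    0  ] [ lambda ] = [ b ]

Solving the linear system:
  x*      = (-0.5, 2.5, -1.5)
  lambda* = (16, 10.6667)
  f(x*)   = 58.25

x* = (-0.5, 2.5, -1.5), lambda* = (16, 10.6667)


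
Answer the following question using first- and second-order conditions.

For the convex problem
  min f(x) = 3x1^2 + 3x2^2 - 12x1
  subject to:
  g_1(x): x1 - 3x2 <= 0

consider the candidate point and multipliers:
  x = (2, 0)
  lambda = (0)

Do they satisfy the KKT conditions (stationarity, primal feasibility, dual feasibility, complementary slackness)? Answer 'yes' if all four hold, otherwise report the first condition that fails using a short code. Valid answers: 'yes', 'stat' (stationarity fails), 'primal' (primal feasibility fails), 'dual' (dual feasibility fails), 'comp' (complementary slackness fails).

Gradient of f: grad f(x) = Q x + c = (0, 0)
Constraint values g_i(x) = a_i^T x - b_i:
  g_1((2, 0)) = 2
Stationarity residual: grad f(x) + sum_i lambda_i a_i = (0, 0)
  -> stationarity OK
Primal feasibility (all g_i <= 0): FAILS
Dual feasibility (all lambda_i >= 0): OK
Complementary slackness (lambda_i * g_i(x) = 0 for all i): OK

Verdict: the first failing condition is primal_feasibility -> primal.

primal


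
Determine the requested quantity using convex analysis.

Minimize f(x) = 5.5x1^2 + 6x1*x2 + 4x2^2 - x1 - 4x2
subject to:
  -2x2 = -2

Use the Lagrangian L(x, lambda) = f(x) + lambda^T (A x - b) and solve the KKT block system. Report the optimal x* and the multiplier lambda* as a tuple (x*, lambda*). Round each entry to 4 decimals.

Form the Lagrangian:
  L(x, lambda) = (1/2) x^T Q x + c^T x + lambda^T (A x - b)
Stationarity (grad_x L = 0): Q x + c + A^T lambda = 0.
Primal feasibility: A x = b.

This gives the KKT block system:
  [ Q   A^T ] [ x     ]   [-c ]
  [ A    0  ] [ lambda ] = [ b ]

Solving the linear system:
  x*      = (-0.4545, 1)
  lambda* = (0.6364)
  f(x*)   = -1.1364

x* = (-0.4545, 1), lambda* = (0.6364)


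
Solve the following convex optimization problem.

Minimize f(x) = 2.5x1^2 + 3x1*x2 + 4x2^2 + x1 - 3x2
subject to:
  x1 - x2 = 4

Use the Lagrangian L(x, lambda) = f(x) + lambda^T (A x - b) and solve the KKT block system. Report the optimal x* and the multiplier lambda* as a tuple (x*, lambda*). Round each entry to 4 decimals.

Form the Lagrangian:
  L(x, lambda) = (1/2) x^T Q x + c^T x + lambda^T (A x - b)
Stationarity (grad_x L = 0): Q x + c + A^T lambda = 0.
Primal feasibility: A x = b.

This gives the KKT block system:
  [ Q   A^T ] [ x     ]   [-c ]
  [ A    0  ] [ lambda ] = [ b ]

Solving the linear system:
  x*      = (2.4211, -1.5789)
  lambda* = (-8.3684)
  f(x*)   = 20.3158

x* = (2.4211, -1.5789), lambda* = (-8.3684)


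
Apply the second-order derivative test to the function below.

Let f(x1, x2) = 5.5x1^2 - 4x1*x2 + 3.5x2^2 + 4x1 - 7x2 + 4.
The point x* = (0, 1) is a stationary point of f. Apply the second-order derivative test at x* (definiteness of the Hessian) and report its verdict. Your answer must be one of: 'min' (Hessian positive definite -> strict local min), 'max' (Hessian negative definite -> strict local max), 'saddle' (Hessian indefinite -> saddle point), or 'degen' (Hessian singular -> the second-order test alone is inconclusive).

Compute the Hessian H = grad^2 f:
  H = [[11, -4], [-4, 7]]
Verify stationarity: grad f(x*) = H x* + g = (0, 0).
Eigenvalues of H: 4.5279, 13.4721.
Both eigenvalues > 0, so H is positive definite -> x* is a strict local min.

min


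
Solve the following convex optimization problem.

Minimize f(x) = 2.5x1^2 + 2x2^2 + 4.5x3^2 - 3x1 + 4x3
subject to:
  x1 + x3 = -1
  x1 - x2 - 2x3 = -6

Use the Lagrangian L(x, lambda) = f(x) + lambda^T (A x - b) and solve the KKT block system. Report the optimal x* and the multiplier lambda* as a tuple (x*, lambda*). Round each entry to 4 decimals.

Form the Lagrangian:
  L(x, lambda) = (1/2) x^T Q x + c^T x + lambda^T (A x - b)
Stationarity (grad_x L = 0): Q x + c + A^T lambda = 0.
Primal feasibility: A x = b.

This gives the KKT block system:
  [ Q   A^T ] [ x     ]   [-c ]
  [ A    0  ] [ lambda ] = [ b ]

Solving the linear system:
  x*      = (-1.96, 2.12, 0.96)
  lambda* = (4.32, 8.48)
  f(x*)   = 32.46

x* = (-1.96, 2.12, 0.96), lambda* = (4.32, 8.48)


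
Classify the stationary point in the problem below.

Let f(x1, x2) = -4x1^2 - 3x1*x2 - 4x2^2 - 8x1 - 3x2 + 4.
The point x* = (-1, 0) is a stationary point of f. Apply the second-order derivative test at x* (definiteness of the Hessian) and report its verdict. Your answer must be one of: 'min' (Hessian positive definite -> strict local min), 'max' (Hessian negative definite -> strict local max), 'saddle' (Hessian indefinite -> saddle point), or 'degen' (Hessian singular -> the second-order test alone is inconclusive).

Compute the Hessian H = grad^2 f:
  H = [[-8, -3], [-3, -8]]
Verify stationarity: grad f(x*) = H x* + g = (0, 0).
Eigenvalues of H: -11, -5.
Both eigenvalues < 0, so H is negative definite -> x* is a strict local max.

max


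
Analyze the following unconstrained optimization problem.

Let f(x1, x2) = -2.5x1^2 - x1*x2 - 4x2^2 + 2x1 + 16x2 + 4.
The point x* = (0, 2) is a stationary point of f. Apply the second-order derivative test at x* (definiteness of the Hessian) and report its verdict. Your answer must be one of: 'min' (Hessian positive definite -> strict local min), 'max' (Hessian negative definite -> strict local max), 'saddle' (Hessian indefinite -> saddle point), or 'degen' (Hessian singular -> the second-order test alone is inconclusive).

Compute the Hessian H = grad^2 f:
  H = [[-5, -1], [-1, -8]]
Verify stationarity: grad f(x*) = H x* + g = (0, 0).
Eigenvalues of H: -8.3028, -4.6972.
Both eigenvalues < 0, so H is negative definite -> x* is a strict local max.

max


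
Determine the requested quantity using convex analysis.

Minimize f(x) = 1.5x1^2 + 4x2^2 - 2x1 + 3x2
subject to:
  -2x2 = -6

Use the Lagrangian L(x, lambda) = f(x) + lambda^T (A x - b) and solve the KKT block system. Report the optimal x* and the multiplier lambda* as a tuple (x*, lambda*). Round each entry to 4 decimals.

Form the Lagrangian:
  L(x, lambda) = (1/2) x^T Q x + c^T x + lambda^T (A x - b)
Stationarity (grad_x L = 0): Q x + c + A^T lambda = 0.
Primal feasibility: A x = b.

This gives the KKT block system:
  [ Q   A^T ] [ x     ]   [-c ]
  [ A    0  ] [ lambda ] = [ b ]

Solving the linear system:
  x*      = (0.6667, 3)
  lambda* = (13.5)
  f(x*)   = 44.3333

x* = (0.6667, 3), lambda* = (13.5)


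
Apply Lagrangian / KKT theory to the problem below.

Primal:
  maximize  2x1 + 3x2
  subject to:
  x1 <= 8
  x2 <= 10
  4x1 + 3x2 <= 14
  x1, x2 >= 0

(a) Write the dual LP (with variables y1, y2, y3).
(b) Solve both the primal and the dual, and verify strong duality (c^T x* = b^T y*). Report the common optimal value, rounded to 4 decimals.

The standard primal-dual pair for 'max c^T x s.t. A x <= b, x >= 0' is:
  Dual:  min b^T y  s.t.  A^T y >= c,  y >= 0.

So the dual LP is:
  minimize  8y1 + 10y2 + 14y3
  subject to:
    y1 + 4y3 >= 2
    y2 + 3y3 >= 3
    y1, y2, y3 >= 0

Solving the primal: x* = (0, 4.6667).
  primal value c^T x* = 14.
Solving the dual: y* = (0, 0, 1).
  dual value b^T y* = 14.
Strong duality: c^T x* = b^T y*. Confirmed.

14


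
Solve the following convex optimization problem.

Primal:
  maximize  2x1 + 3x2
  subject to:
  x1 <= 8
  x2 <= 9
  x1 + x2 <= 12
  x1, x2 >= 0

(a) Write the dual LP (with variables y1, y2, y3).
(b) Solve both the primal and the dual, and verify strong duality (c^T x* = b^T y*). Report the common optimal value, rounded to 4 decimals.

The standard primal-dual pair for 'max c^T x s.t. A x <= b, x >= 0' is:
  Dual:  min b^T y  s.t.  A^T y >= c,  y >= 0.

So the dual LP is:
  minimize  8y1 + 9y2 + 12y3
  subject to:
    y1 + y3 >= 2
    y2 + y3 >= 3
    y1, y2, y3 >= 0

Solving the primal: x* = (3, 9).
  primal value c^T x* = 33.
Solving the dual: y* = (0, 1, 2).
  dual value b^T y* = 33.
Strong duality: c^T x* = b^T y*. Confirmed.

33


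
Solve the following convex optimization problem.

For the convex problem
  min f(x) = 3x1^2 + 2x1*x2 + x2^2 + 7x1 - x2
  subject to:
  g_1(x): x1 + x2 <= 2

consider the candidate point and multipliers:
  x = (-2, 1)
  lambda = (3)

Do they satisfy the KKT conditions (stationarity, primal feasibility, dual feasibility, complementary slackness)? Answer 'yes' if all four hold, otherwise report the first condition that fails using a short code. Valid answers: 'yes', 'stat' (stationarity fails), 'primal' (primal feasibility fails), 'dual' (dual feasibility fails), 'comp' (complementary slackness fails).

Gradient of f: grad f(x) = Q x + c = (-3, -3)
Constraint values g_i(x) = a_i^T x - b_i:
  g_1((-2, 1)) = -3
Stationarity residual: grad f(x) + sum_i lambda_i a_i = (0, 0)
  -> stationarity OK
Primal feasibility (all g_i <= 0): OK
Dual feasibility (all lambda_i >= 0): OK
Complementary slackness (lambda_i * g_i(x) = 0 for all i): FAILS

Verdict: the first failing condition is complementary_slackness -> comp.

comp


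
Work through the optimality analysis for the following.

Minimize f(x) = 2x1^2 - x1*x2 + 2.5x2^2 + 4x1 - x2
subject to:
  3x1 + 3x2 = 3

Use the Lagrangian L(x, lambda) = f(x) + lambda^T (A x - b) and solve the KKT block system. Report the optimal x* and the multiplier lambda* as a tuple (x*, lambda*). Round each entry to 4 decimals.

Form the Lagrangian:
  L(x, lambda) = (1/2) x^T Q x + c^T x + lambda^T (A x - b)
Stationarity (grad_x L = 0): Q x + c + A^T lambda = 0.
Primal feasibility: A x = b.

This gives the KKT block system:
  [ Q   A^T ] [ x     ]   [-c ]
  [ A    0  ] [ lambda ] = [ b ]

Solving the linear system:
  x*      = (0.0909, 0.9091)
  lambda* = (-1.1515)
  f(x*)   = 1.4545

x* = (0.0909, 0.9091), lambda* = (-1.1515)


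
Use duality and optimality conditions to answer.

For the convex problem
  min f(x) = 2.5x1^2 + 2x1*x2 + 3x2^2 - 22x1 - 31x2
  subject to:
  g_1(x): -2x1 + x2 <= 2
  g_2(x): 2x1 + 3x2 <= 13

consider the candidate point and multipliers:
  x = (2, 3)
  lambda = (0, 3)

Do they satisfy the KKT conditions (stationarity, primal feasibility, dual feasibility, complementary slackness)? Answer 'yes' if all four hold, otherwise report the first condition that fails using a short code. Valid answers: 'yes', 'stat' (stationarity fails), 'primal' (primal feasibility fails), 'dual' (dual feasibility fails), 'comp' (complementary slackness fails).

Gradient of f: grad f(x) = Q x + c = (-6, -9)
Constraint values g_i(x) = a_i^T x - b_i:
  g_1((2, 3)) = -3
  g_2((2, 3)) = 0
Stationarity residual: grad f(x) + sum_i lambda_i a_i = (0, 0)
  -> stationarity OK
Primal feasibility (all g_i <= 0): OK
Dual feasibility (all lambda_i >= 0): OK
Complementary slackness (lambda_i * g_i(x) = 0 for all i): OK

Verdict: yes, KKT holds.

yes


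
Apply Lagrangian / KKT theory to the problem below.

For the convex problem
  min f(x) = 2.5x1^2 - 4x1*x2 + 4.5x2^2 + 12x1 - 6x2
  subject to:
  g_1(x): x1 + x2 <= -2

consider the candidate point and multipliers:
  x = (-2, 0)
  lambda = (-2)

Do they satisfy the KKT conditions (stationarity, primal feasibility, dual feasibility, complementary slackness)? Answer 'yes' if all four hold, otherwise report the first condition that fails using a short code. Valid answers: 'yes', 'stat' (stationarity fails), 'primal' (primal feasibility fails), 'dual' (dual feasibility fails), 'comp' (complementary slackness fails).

Gradient of f: grad f(x) = Q x + c = (2, 2)
Constraint values g_i(x) = a_i^T x - b_i:
  g_1((-2, 0)) = 0
Stationarity residual: grad f(x) + sum_i lambda_i a_i = (0, 0)
  -> stationarity OK
Primal feasibility (all g_i <= 0): OK
Dual feasibility (all lambda_i >= 0): FAILS
Complementary slackness (lambda_i * g_i(x) = 0 for all i): OK

Verdict: the first failing condition is dual_feasibility -> dual.

dual


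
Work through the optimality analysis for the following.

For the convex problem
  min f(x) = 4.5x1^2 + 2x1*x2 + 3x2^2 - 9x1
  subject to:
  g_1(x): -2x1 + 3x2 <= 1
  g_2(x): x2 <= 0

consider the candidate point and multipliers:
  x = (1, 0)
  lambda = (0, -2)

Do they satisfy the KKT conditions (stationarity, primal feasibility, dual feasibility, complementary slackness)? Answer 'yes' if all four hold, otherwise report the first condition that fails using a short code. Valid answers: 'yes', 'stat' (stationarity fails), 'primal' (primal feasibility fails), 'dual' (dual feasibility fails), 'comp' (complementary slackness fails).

Gradient of f: grad f(x) = Q x + c = (0, 2)
Constraint values g_i(x) = a_i^T x - b_i:
  g_1((1, 0)) = -3
  g_2((1, 0)) = 0
Stationarity residual: grad f(x) + sum_i lambda_i a_i = (0, 0)
  -> stationarity OK
Primal feasibility (all g_i <= 0): OK
Dual feasibility (all lambda_i >= 0): FAILS
Complementary slackness (lambda_i * g_i(x) = 0 for all i): OK

Verdict: the first failing condition is dual_feasibility -> dual.

dual


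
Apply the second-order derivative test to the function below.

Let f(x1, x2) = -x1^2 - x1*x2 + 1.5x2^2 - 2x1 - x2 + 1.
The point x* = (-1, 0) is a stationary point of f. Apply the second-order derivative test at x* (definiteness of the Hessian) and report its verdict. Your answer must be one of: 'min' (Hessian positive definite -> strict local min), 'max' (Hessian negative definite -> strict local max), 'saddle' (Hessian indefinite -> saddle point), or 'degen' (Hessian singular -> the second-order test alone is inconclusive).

Compute the Hessian H = grad^2 f:
  H = [[-2, -1], [-1, 3]]
Verify stationarity: grad f(x*) = H x* + g = (0, 0).
Eigenvalues of H: -2.1926, 3.1926.
Eigenvalues have mixed signs, so H is indefinite -> x* is a saddle point.

saddle


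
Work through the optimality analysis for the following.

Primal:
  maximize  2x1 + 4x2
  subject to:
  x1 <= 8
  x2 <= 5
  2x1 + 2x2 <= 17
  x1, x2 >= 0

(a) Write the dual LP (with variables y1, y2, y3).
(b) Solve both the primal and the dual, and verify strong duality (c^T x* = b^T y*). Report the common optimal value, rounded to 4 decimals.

The standard primal-dual pair for 'max c^T x s.t. A x <= b, x >= 0' is:
  Dual:  min b^T y  s.t.  A^T y >= c,  y >= 0.

So the dual LP is:
  minimize  8y1 + 5y2 + 17y3
  subject to:
    y1 + 2y3 >= 2
    y2 + 2y3 >= 4
    y1, y2, y3 >= 0

Solving the primal: x* = (3.5, 5).
  primal value c^T x* = 27.
Solving the dual: y* = (0, 2, 1).
  dual value b^T y* = 27.
Strong duality: c^T x* = b^T y*. Confirmed.

27


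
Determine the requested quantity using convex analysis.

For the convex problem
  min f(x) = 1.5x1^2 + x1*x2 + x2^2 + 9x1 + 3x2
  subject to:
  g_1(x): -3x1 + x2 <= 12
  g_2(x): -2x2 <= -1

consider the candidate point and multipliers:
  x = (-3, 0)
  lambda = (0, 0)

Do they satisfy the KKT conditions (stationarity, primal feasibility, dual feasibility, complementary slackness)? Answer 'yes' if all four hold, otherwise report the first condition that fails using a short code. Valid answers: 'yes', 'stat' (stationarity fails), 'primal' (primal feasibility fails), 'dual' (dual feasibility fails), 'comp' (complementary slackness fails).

Gradient of f: grad f(x) = Q x + c = (0, 0)
Constraint values g_i(x) = a_i^T x - b_i:
  g_1((-3, 0)) = -3
  g_2((-3, 0)) = 1
Stationarity residual: grad f(x) + sum_i lambda_i a_i = (0, 0)
  -> stationarity OK
Primal feasibility (all g_i <= 0): FAILS
Dual feasibility (all lambda_i >= 0): OK
Complementary slackness (lambda_i * g_i(x) = 0 for all i): OK

Verdict: the first failing condition is primal_feasibility -> primal.

primal


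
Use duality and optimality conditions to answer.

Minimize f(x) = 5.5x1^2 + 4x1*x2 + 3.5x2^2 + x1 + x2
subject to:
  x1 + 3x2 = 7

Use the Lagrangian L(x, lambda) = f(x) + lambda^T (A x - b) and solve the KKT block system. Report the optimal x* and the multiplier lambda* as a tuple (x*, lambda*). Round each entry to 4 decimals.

Form the Lagrangian:
  L(x, lambda) = (1/2) x^T Q x + c^T x + lambda^T (A x - b)
Stationarity (grad_x L = 0): Q x + c + A^T lambda = 0.
Primal feasibility: A x = b.

This gives the KKT block system:
  [ Q   A^T ] [ x     ]   [-c ]
  [ A    0  ] [ lambda ] = [ b ]

Solving the linear system:
  x*      = (-0.5, 2.5)
  lambda* = (-5.5)
  f(x*)   = 20.25

x* = (-0.5, 2.5), lambda* = (-5.5)


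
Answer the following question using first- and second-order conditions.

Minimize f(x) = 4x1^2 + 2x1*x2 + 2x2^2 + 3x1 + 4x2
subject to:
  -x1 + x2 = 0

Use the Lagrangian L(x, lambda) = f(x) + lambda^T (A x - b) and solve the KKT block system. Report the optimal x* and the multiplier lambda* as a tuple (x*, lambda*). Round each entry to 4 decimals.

Form the Lagrangian:
  L(x, lambda) = (1/2) x^T Q x + c^T x + lambda^T (A x - b)
Stationarity (grad_x L = 0): Q x + c + A^T lambda = 0.
Primal feasibility: A x = b.

This gives the KKT block system:
  [ Q   A^T ] [ x     ]   [-c ]
  [ A    0  ] [ lambda ] = [ b ]

Solving the linear system:
  x*      = (-0.4375, -0.4375)
  lambda* = (-1.375)
  f(x*)   = -1.5312

x* = (-0.4375, -0.4375), lambda* = (-1.375)


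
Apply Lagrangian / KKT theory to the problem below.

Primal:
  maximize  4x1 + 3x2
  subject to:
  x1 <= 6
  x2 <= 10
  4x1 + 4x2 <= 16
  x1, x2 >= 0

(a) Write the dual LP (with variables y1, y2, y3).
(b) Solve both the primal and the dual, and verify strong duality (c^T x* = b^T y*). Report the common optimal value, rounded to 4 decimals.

The standard primal-dual pair for 'max c^T x s.t. A x <= b, x >= 0' is:
  Dual:  min b^T y  s.t.  A^T y >= c,  y >= 0.

So the dual LP is:
  minimize  6y1 + 10y2 + 16y3
  subject to:
    y1 + 4y3 >= 4
    y2 + 4y3 >= 3
    y1, y2, y3 >= 0

Solving the primal: x* = (4, 0).
  primal value c^T x* = 16.
Solving the dual: y* = (0, 0, 1).
  dual value b^T y* = 16.
Strong duality: c^T x* = b^T y*. Confirmed.

16


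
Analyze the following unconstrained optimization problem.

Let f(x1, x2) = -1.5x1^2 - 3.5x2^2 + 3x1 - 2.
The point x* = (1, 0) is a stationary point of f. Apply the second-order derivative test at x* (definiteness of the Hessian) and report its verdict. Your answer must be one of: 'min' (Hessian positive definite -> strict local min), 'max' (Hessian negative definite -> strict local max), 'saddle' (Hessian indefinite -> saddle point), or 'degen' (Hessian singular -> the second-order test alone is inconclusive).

Compute the Hessian H = grad^2 f:
  H = [[-3, 0], [0, -7]]
Verify stationarity: grad f(x*) = H x* + g = (0, 0).
Eigenvalues of H: -7, -3.
Both eigenvalues < 0, so H is negative definite -> x* is a strict local max.

max


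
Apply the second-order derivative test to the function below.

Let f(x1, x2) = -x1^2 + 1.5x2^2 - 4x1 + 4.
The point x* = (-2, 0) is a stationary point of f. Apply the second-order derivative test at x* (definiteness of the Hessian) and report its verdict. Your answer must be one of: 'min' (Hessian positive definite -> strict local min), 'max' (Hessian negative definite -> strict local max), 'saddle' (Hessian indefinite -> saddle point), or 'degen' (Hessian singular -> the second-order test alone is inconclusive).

Compute the Hessian H = grad^2 f:
  H = [[-2, 0], [0, 3]]
Verify stationarity: grad f(x*) = H x* + g = (0, 0).
Eigenvalues of H: -2, 3.
Eigenvalues have mixed signs, so H is indefinite -> x* is a saddle point.

saddle


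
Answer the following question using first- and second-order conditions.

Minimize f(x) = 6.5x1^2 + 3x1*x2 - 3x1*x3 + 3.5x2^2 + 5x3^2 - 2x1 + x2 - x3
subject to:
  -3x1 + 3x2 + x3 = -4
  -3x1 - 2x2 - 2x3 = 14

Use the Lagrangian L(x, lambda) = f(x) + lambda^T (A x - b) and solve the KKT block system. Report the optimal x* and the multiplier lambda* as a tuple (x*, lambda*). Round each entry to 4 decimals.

Form the Lagrangian:
  L(x, lambda) = (1/2) x^T Q x + c^T x + lambda^T (A x - b)
Stationarity (grad_x L = 0): Q x + c + A^T lambda = 0.
Primal feasibility: A x = b.

This gives the KKT block system:
  [ Q   A^T ] [ x     ]   [-c ]
  [ A    0  ] [ lambda ] = [ b ]

Solving the linear system:
  x*      = (-1.6723, -2.2627, -2.2288)
  lambda* = (0.7923, -8.7395)
  f(x*)   = 64.4166

x* = (-1.6723, -2.2627, -2.2288), lambda* = (0.7923, -8.7395)


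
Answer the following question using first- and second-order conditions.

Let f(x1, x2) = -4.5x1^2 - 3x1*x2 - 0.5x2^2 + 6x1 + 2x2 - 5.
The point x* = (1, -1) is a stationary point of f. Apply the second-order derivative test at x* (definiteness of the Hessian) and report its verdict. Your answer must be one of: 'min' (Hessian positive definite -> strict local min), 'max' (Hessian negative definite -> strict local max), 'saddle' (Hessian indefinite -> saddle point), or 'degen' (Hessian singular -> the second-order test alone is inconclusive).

Compute the Hessian H = grad^2 f:
  H = [[-9, -3], [-3, -1]]
Verify stationarity: grad f(x*) = H x* + g = (0, 0).
Eigenvalues of H: -10, 0.
H has a zero eigenvalue (singular; negative semidefinite but not definite), so H is neither positive definite, negative definite, nor indefinite. The second-order test alone is inconclusive -> degen.
(Indeed, f is constant along the null direction of H through x*, so x* is not a strict local extremum.)

degen


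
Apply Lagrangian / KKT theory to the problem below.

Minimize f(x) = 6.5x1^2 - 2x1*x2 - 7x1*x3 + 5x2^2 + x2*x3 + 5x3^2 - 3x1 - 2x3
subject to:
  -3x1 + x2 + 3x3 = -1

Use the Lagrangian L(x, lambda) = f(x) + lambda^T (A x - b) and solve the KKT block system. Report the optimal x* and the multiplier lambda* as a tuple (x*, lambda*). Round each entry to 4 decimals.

Form the Lagrangian:
  L(x, lambda) = (1/2) x^T Q x + c^T x + lambda^T (A x - b)
Stationarity (grad_x L = 0): Q x + c + A^T lambda = 0.
Primal feasibility: A x = b.

This gives the KKT block system:
  [ Q   A^T ] [ x     ]   [-c ]
  [ A    0  ] [ lambda ] = [ b ]

Solving the linear system:
  x*      = (0.6642, -0.0111, 0.3346)
  lambda* = (1.1049)
  f(x*)   = -0.7784

x* = (0.6642, -0.0111, 0.3346), lambda* = (1.1049)


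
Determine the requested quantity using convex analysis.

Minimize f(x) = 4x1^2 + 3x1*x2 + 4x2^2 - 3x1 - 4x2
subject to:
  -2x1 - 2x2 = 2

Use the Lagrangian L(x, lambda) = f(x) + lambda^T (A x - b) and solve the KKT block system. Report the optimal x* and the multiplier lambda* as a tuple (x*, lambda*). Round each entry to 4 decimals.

Form the Lagrangian:
  L(x, lambda) = (1/2) x^T Q x + c^T x + lambda^T (A x - b)
Stationarity (grad_x L = 0): Q x + c + A^T lambda = 0.
Primal feasibility: A x = b.

This gives the KKT block system:
  [ Q   A^T ] [ x     ]   [-c ]
  [ A    0  ] [ lambda ] = [ b ]

Solving the linear system:
  x*      = (-0.6, -0.4)
  lambda* = (-4.5)
  f(x*)   = 6.2

x* = (-0.6, -0.4), lambda* = (-4.5)


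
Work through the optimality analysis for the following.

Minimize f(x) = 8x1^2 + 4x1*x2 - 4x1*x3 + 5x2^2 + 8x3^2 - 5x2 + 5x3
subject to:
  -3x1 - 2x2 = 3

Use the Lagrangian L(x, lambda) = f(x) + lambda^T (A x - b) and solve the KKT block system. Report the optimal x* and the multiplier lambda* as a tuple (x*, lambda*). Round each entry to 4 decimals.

Form the Lagrangian:
  L(x, lambda) = (1/2) x^T Q x + c^T x + lambda^T (A x - b)
Stationarity (grad_x L = 0): Q x + c + A^T lambda = 0.
Primal feasibility: A x = b.

This gives the KKT block system:
  [ Q   A^T ] [ x     ]   [-c ]
  [ A    0  ] [ lambda ] = [ b ]

Solving the linear system:
  x*      = (-0.9902, -0.0147, -0.56)
  lambda* = (-4.5539)
  f(x*)   = 5.4675

x* = (-0.9902, -0.0147, -0.56), lambda* = (-4.5539)


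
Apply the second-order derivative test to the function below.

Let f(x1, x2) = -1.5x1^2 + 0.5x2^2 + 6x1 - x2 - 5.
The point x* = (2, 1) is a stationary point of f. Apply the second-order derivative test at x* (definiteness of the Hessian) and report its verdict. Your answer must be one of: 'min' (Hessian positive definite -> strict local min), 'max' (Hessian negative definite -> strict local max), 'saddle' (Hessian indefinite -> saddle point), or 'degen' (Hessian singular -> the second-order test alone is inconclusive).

Compute the Hessian H = grad^2 f:
  H = [[-3, 0], [0, 1]]
Verify stationarity: grad f(x*) = H x* + g = (0, 0).
Eigenvalues of H: -3, 1.
Eigenvalues have mixed signs, so H is indefinite -> x* is a saddle point.

saddle
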